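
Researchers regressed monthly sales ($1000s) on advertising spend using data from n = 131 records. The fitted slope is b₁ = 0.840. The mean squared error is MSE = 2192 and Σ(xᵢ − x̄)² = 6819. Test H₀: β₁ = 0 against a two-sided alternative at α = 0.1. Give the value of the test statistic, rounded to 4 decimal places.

SE(b₁) = √(MSE/Sₓₓ) = √(2192/6819) = 0.56697.
t = 0.840 / 0.56697 = 1.4816.
df = n − 2 = 129.
Two-sided p ≈ 0.1409, which is ≥ 0.1, so fail to reject H₀.
The data do not give significant evidence of an association between advertising spend and monthly sales.

t = 1.4816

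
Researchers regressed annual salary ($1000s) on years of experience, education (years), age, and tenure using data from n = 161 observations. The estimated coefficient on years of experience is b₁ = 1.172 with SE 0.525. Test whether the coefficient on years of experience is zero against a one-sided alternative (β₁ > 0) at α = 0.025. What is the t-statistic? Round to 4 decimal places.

t = 2.2324

H₀: β₁ = 0 vs H₁: β₁ > 0.
t = (b₁ − β₁⁰)/SE = 1.172 / 0.525 = 2.2324.
df = n − k − 1 = 161 − 4 − 1 = 156.
One-sided p ≈ 0.0135, which is < 0.025, so reject H₀.
There is evidence that the true slope on years of experience is positive, holding the other predictors fixed.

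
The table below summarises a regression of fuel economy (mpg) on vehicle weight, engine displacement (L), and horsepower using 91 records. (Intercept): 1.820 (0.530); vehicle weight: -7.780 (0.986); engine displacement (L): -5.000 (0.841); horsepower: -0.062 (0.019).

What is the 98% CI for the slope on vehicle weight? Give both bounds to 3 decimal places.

Read off: b = -7.780, SE = 0.986 for vehicle weight.
df = n − k − 1 = 91 − 3 − 1 = 87.
t* = t_{0.01, 87} = 2.369977.
Margin = t* × SE = 2.369977 × 0.986 = 2.33680.
CI: -7.780 ± 2.33680 → (-10.117, -5.443).

(-10.117, -5.443)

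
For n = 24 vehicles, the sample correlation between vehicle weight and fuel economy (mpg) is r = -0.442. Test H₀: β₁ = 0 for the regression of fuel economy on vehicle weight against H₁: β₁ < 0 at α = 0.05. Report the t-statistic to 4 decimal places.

t = r·√(n − 2)/√(1 − r²) = -0.442·√22/√0.804636 = -2.3112.
df = n − 2 = 22.
One-sided p ≈ 0.0153, which is < 0.05, so reject H₀.
There is evidence of a linear association between vehicle weight and fuel economy.

t = -2.3112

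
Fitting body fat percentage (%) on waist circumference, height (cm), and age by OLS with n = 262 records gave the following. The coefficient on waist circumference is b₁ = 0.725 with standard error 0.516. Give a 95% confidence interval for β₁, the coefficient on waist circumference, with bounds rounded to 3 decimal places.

(-0.291, 1.741)

df = n − k − 1 = 262 − 3 − 1 = 258.
t* = t_{0.025, 258} = 1.969201.
Margin = t* × SE = 1.969201 × 0.516 = 1.01611.
CI: 0.725 ± 1.01611 → (-0.291, 1.741).
With 95% confidence, each one-unit increase in waist circumference is associated with a change of between -0.291 and 1.741 % in body fat percentage, holding the other predictors fixed.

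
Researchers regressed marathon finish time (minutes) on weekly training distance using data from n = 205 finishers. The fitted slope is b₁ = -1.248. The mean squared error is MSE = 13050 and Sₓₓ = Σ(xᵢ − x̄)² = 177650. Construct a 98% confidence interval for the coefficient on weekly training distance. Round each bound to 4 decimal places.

(-1.8835, -0.6125)

SE(b₁) = √(MSE/Sₓₓ) = √(13050/177650) = 0.271033.
df = n − 2 = 203.
t* = t_{0.01, 203} = 2.344857.
Margin = t* × SE = 2.344857 × 0.271033 = 0.635534.
CI: -1.248 ± 0.635534 → (-1.8835, -0.6125).
With 98% confidence, each one-unit increase in weekly training distance is associated with a change of between -1.8835 and -0.6125 minutes in marathon finish time.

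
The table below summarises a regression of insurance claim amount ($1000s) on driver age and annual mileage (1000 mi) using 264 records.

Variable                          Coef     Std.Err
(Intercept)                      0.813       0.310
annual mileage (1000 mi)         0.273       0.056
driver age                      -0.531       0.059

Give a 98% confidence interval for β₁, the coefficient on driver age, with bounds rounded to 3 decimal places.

Read off: b = -0.531, SE = 0.059 for driver age.
df = n − k − 1 = 264 − 2 − 1 = 261.
t* = t_{0.01, 261} = 2.34072.
Margin = t* × SE = 2.34072 × 0.059 = 0.13810.
CI: -0.531 ± 0.13810 → (-0.669, -0.393).

(-0.669, -0.393)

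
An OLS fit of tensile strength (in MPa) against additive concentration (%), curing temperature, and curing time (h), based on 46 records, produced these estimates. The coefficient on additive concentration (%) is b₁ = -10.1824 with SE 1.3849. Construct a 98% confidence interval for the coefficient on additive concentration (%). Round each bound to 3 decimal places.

df = n − k − 1 = 46 − 3 − 1 = 42.
t* = t_{0.01, 42} = 2.41847.
Margin = t* × SE = 2.41847 × 1.3849 = 3.34934.
CI: -10.1824 ± 3.34934 → (-13.532, -6.833).
With 98% confidence, each one-unit increase in additive concentration (%) is associated with a change of between -13.532 and -6.833 MPa in tensile strength, holding the other predictors fixed.

(-13.532, -6.833)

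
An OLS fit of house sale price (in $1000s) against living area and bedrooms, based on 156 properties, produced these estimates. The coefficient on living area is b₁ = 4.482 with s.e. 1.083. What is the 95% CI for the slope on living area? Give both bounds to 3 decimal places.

(2.342, 6.622)

df = n − k − 1 = 156 − 2 − 1 = 153.
t* = t_{0.025, 153} = 1.97559.
Margin = t* × SE = 1.97559 × 1.083 = 2.13956.
CI: 4.482 ± 2.13956 → (2.342, 6.622).
With 95% confidence, each one-unit increase in living area is associated with a change of between 2.342 and 6.622 $1000s in house sale price, holding the other predictors fixed.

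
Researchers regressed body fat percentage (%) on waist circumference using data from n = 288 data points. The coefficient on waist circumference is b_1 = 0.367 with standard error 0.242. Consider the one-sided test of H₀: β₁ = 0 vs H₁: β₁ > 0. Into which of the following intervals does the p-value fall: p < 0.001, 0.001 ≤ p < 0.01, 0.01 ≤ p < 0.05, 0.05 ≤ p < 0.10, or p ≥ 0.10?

t = 0.367 / 0.242 = 1.517.
df = n − 2 = 288 − 2 = 286.
One-sided p = P(T_{286} > t) ≈ 0.0652.
So 0.05 ≤ p < 0.10.

0.05 ≤ p < 0.10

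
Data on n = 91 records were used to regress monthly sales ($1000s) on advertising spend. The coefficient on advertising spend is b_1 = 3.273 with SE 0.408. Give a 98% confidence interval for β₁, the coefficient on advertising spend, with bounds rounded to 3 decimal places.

(2.306, 4.240)

df = n − 2 = 91 − 2 = 89.
t* = t_{0.01, 89} = 2.368979.
Margin = t* × SE = 2.368979 × 0.408 = 0.96654.
CI: 3.273 ± 0.96654 → (2.306, 4.240).
With 98% confidence, each one-unit increase in advertising spend is associated with a change of between 2.306 and 4.240 $1000s in monthly sales.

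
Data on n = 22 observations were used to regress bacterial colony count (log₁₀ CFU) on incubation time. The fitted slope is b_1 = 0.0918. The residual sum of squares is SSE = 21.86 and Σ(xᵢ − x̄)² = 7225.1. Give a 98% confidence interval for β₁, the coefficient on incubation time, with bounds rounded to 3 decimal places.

MSE = SSE/(n − 2) = 21.86/20 = 1.093.
SE(b_1) = √(MSE/Sₓₓ) = √(1.093/7225.1) = 0.0122995.
df = n − 2 = 20.
t* = t_{0.01, 20} = 2.527977.
Margin = t* × SE = 2.527977 × 0.0122995 = 0.03109.
CI: 0.0918 ± 0.03109 → (0.061, 0.123).
With 98% confidence, each one-unit increase in incubation time is associated with a change of between 0.061 and 0.123 log₁₀ CFU in bacterial colony count.

(0.061, 0.123)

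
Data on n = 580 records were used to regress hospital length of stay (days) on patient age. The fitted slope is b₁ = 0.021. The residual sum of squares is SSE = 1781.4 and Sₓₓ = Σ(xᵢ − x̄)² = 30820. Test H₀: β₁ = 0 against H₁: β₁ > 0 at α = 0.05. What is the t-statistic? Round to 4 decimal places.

t = 2.1000

MSE = SSE/(n − 2) = 1781.4/578 = 3.08201.
SE(b₁) = √(MSE/Sₓₓ) = √(3.08201/30820) = 0.01.
t = 0.021 / 0.01 = 2.1000.
df = n − 2 = 578.
One-sided p ≈ 0.0181, which is < 0.05, so reject H₀.
There is evidence that the true slope on patient age is positive.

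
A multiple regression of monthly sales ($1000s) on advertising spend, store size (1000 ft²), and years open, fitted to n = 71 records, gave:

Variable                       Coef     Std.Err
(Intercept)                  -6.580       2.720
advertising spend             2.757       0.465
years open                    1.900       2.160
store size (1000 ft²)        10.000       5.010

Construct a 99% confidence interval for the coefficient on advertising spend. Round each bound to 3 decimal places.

(1.524, 3.990)

Read off: b = 2.757, SE = 0.465 for advertising spend.
df = n − k − 1 = 71 − 3 − 1 = 67.
t* = t_{0.005, 67} = 2.65122.
Margin = t* × SE = 2.65122 × 0.465 = 1.23282.
CI: 2.757 ± 1.23282 → (1.524, 3.990).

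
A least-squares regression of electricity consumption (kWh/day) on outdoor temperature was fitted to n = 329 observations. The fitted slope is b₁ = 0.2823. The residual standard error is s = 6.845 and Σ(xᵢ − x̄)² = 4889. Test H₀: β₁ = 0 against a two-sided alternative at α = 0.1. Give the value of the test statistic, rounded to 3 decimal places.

t = 2.884

SE(b₁) = s/√Sₓₓ = 6.845/√4889 = 0.0978957.
t = 0.2823 / 0.0978957 = 2.884.
df = n − 2 = 327.
Two-sided p ≈ 0.0042, which is < 0.1, so reject H₀.
There is evidence that outdoor temperature is associated with electricity consumption.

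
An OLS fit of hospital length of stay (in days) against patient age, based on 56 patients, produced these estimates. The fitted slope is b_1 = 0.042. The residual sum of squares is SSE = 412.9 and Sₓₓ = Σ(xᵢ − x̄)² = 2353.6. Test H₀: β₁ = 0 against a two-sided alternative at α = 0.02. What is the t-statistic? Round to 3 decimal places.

MSE = SSE/(n − 2) = 412.9/54 = 7.6463.
SE(b_1) = √(MSE/Sₓₓ) = √(7.6463/2353.6) = 0.0569979.
t = 0.042 / 0.0569979 = 0.737.
df = n − 2 = 54.
Two-sided p ≈ 0.4644, which is ≥ 0.02, so fail to reject H₀.
The data do not give significant evidence of an association between patient age and hospital length of stay.

t = 0.737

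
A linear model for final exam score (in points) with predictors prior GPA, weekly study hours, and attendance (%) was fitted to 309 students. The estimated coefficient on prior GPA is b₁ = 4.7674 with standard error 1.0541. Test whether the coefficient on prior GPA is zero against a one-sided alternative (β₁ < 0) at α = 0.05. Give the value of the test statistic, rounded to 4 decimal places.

t = 4.5227

H₀: β₁ = 0 vs H₁: β₁ < 0.
t = (b₁ − β₁⁰)/SE = 4.7674 / 1.0541 = 4.5227.
df = n − k − 1 = 309 − 3 − 1 = 305.
One-sided p ≈ 1.0000, which is ≥ 0.05, so fail to reject H₀.
The data do not give significant evidence that the true slope on prior GPA is negative, holding the other predictors fixed.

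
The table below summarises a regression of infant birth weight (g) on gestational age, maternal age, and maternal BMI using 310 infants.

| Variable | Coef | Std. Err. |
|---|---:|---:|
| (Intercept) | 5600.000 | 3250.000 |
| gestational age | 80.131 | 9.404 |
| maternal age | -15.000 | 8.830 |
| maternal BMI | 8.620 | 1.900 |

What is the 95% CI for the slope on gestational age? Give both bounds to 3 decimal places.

Read off: b = 80.131, SE = 9.404 for gestational age.
df = n − k − 1 = 310 − 3 − 1 = 306.
t* = t_{0.025, 306} = 1.967747.
Margin = t* × SE = 1.967747 × 9.404 = 18.50469.
CI: 80.131 ± 18.50469 → (61.626, 98.636).

(61.626, 98.636)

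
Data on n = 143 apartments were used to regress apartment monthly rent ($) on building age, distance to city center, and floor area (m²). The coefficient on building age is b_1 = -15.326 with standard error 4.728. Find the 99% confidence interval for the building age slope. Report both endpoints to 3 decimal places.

(-27.674, -2.978)

df = n − k − 1 = 143 − 3 − 1 = 139.
t* = t_{0.005, 139} = 2.611662.
Margin = t* × SE = 2.611662 × 4.728 = 12.34794.
CI: -15.326 ± 12.34794 → (-27.674, -2.978).
With 99% confidence, each one-unit increase in building age is associated with a change of between -27.674 and -2.978 $ in apartment monthly rent, holding the other predictors fixed.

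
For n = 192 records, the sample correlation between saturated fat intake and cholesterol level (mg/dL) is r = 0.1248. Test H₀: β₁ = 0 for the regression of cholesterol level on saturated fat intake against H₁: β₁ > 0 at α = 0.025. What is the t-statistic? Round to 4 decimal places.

t = 1.7338

t = r·√(n − 2)/√(1 − r²) = 0.1248·√190/√0.984425 = 1.7338.
df = n − 2 = 190.
One-sided p ≈ 0.0423, which is ≥ 0.025, so fail to reject H₀.
The data do not give significant evidence of a linear association between saturated fat intake and cholesterol level.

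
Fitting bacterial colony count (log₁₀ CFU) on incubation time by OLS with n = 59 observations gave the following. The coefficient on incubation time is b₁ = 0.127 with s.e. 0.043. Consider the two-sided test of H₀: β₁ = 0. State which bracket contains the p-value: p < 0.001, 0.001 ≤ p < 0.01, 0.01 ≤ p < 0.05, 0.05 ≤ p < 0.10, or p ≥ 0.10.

t = 0.127 / 0.043 = 2.953.
df = n − 2 = 59 − 2 = 57.
Two-sided p = 2·P(T_{57} > |t|) ≈ 0.0046.
So 0.001 ≤ p < 0.01.

0.001 ≤ p < 0.01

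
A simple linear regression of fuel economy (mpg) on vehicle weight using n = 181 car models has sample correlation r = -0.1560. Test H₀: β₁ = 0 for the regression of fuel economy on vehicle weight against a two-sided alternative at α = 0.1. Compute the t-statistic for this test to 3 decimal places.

t = r·√(n − 2)/√(1 − r²) = -0.1560·√179/√0.975664 = -2.113.
df = n − 2 = 179.
Two-sided p ≈ 0.0360, which is < 0.1, so reject H₀.
There is evidence of a linear association between vehicle weight and fuel economy.

t = -2.113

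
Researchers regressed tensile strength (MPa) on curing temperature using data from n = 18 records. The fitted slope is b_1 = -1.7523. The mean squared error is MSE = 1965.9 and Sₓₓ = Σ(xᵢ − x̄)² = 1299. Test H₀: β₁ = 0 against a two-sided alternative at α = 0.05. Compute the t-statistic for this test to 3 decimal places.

t = -1.424

SE(b_1) = √(MSE/Sₓₓ) = √(1965.9/1299) = 1.2302.
t = -1.7523 / 1.2302 = -1.424.
df = n − 2 = 16.
Two-sided p ≈ 0.1735, which is ≥ 0.05, so fail to reject H₀.
The data do not give significant evidence of an association between curing temperature and tensile strength.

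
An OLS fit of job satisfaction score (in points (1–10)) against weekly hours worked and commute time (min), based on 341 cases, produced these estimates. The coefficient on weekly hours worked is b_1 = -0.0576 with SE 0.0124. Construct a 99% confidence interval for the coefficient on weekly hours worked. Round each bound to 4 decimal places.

df = n − k − 1 = 341 − 2 − 1 = 338.
t* = t_{0.005, 338} = 2.590453.
Margin = t* × SE = 2.590453 × 0.0124 = 0.032122.
CI: -0.0576 ± 0.032122 → (-0.0897, -0.0255).
With 99% confidence, each one-unit increase in weekly hours worked is associated with a change of between -0.0897 and -0.0255 points (1–10) in job satisfaction score, holding the other predictors fixed.

(-0.0897, -0.0255)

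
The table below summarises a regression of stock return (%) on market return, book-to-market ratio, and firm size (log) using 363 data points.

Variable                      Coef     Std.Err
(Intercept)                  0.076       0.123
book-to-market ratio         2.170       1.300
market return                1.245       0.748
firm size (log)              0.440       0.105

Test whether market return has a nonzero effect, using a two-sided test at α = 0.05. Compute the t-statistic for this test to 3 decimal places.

Read off: b = 1.245, SE = 0.748 for market return.
H₀: β₁ = 0 vs H₁: β₁ ≠ 0.
t = 1.245 / 0.748 = 1.664.
df = n − k − 1 = 363 − 3 − 1 = 359.
Two-sided p ≈ 0.0969, which is ≥ 0.05, so fail to reject H₀.
The data do not give significant evidence of an association between market return and stock return, after adjusting for the other predictors.

t = 1.664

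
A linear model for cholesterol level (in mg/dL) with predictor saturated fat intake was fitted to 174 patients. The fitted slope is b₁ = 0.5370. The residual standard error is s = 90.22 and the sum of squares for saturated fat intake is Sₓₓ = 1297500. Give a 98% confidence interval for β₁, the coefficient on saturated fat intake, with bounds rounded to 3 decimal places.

SE(b₁) = s/√Sₓₓ = 90.22/√1297500 = 0.0792044.
df = n − 2 = 172.
t* = t_{0.01, 172} = 2.348223.
Margin = t* × SE = 2.348223 × 0.0792044 = 0.18599.
CI: 0.5370 ± 0.18599 → (0.351, 0.723).
With 98% confidence, each one-unit increase in saturated fat intake is associated with a change of between 0.351 and 0.723 mg/dL in cholesterol level.

(0.351, 0.723)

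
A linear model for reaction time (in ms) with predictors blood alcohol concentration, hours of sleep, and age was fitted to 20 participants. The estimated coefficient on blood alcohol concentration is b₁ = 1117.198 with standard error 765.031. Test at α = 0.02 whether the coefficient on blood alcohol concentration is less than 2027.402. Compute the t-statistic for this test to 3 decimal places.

H₀: β₁ = 2027.402 vs H₁: β₁ < 2027.402.
t = (b₁ − β₁⁰)/SE = (1117.198 − 2027.402) / 765.031 = -1.190.
df = n − k − 1 = 20 − 3 − 1 = 16.
One-sided p ≈ 0.1257, which is ≥ 0.02, so fail to reject H₀.
The data do not give significant evidence that the true slope on blood alcohol concentration is below 2027.402 ms per unit, holding the other predictors fixed.

t = -1.190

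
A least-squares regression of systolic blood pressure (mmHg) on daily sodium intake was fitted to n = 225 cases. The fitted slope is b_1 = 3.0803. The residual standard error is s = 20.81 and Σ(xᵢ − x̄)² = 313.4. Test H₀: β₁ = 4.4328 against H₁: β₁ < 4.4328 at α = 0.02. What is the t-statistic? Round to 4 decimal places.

SE(b_1) = s/√Sₓₓ = 20.81/√313.4 = 1.1755.
t = (3.0803 − 4.4328) / 1.1755 = -1.1506.
df = n − 2 = 223.
One-sided p ≈ 0.1256, which is ≥ 0.02, so fail to reject H₀.
The data do not give significant evidence that the true slope on daily sodium intake is below 4.4328 mmHg per unit.

t = -1.1506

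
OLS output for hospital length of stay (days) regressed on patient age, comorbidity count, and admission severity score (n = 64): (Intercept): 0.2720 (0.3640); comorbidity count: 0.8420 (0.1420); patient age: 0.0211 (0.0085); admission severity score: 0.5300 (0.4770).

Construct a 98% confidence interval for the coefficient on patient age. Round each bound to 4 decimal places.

(0.0008, 0.0414)

Read off: b = 0.0211, SE = 0.0085 for patient age.
df = n − k − 1 = 64 − 3 − 1 = 60.
t* = t_{0.01, 60} = 2.390119.
Margin = t* × SE = 2.390119 × 0.0085 = 0.020316.
CI: 0.0211 ± 0.020316 → (0.0008, 0.0414).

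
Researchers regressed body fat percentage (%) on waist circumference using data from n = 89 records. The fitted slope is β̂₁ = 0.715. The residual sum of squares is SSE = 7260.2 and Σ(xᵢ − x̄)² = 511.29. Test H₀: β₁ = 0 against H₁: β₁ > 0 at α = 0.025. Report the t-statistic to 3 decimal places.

MSE = SSE/(n − 2) = 7260.2/87 = 83.4506.
SE(β̂₁) = √(MSE/Sₓₓ) = √(83.4506/511.29) = 0.404.
t = 0.715 / 0.404 = 1.770.
df = n − 2 = 87.
One-sided p ≈ 0.0401, which is ≥ 0.025, so fail to reject H₀.
The data do not give significant evidence that the true slope on waist circumference is positive.

t = 1.770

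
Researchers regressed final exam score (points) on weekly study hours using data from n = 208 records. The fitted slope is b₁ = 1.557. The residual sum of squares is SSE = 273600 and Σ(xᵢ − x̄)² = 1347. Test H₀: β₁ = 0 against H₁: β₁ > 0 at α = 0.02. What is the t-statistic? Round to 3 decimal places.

t = 1.568

MSE = SSE/(n − 2) = 273600/206 = 1328.16.
SE(b₁) = √(MSE/Sₓₓ) = √(1328.16/1347) = 0.99298.
t = 1.557 / 0.99298 = 1.568.
df = n − 2 = 206.
One-sided p ≈ 0.0592, which is ≥ 0.02, so fail to reject H₀.
The data do not give significant evidence that the true slope on weekly study hours is positive.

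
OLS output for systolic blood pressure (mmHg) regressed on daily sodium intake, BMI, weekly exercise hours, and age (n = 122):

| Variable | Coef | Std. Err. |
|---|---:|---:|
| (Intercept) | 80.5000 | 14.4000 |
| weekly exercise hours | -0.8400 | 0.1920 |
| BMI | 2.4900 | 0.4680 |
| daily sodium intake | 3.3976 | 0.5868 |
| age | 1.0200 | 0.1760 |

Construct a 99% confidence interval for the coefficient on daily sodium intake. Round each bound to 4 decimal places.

(1.8611, 4.9341)

Read off: b = 3.3976, SE = 0.5868 for daily sodium intake.
df = n − k − 1 = 122 − 4 − 1 = 117.
t* = t_{0.005, 117} = 2.618504.
Margin = t* × SE = 2.618504 × 0.5868 = 1.536538.
CI: 3.3976 ± 1.536538 → (1.8611, 4.9341).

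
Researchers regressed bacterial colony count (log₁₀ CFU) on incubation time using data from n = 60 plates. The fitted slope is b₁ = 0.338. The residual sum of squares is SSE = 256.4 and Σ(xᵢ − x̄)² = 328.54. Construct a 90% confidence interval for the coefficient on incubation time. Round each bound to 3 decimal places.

(0.144, 0.532)

MSE = SSE/(n − 2) = 256.4/58 = 4.42069.
SE(b₁) = √(MSE/Sₓₓ) = √(4.42069/328.54) = 0.115998.
df = n − 2 = 58.
t* = t_{0.05, 58} = 1.671553.
Margin = t* × SE = 1.671553 × 0.115998 = 0.19390.
CI: 0.338 ± 0.19390 → (0.144, 0.532).
With 90% confidence, each one-unit increase in incubation time is associated with a change of between 0.144 and 0.532 log₁₀ CFU in bacterial colony count.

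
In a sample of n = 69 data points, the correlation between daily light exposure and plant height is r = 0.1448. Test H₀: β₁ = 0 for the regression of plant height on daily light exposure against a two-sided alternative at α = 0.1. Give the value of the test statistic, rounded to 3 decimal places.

t = 1.198

t = r·√(n − 2)/√(1 − r²) = 0.1448·√67/√0.979033 = 1.198.
df = n − 2 = 67.
Two-sided p ≈ 0.2352, which is ≥ 0.1, so fail to reject H₀.
The data do not give significant evidence of a linear association between daily light exposure and plant height.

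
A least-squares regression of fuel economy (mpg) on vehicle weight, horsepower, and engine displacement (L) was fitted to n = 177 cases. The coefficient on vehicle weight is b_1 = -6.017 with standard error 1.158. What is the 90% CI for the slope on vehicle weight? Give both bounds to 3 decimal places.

(-7.932, -4.102)

df = n − k − 1 = 177 − 3 − 1 = 173.
t* = t_{0.05, 173} = 1.653709.
Margin = t* × SE = 1.653709 × 1.158 = 1.91500.
CI: -6.017 ± 1.91500 → (-7.932, -4.102).
With 90% confidence, each one-unit increase in vehicle weight is associated with a change of between -7.932 and -4.102 mpg in fuel economy, holding the other predictors fixed.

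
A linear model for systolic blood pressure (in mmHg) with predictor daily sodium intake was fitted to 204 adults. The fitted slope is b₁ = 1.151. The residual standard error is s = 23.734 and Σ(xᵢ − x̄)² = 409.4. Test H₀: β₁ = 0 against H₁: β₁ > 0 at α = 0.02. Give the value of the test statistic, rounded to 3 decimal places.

SE(b₁) = s/√Sₓₓ = 23.734/√409.4 = 1.173.
t = 1.151 / 1.173 = 0.981.
df = n − 2 = 202.
One-sided p ≈ 0.1638, which is ≥ 0.02, so fail to reject H₀.
The data do not give significant evidence that the true slope on daily sodium intake is positive.

t = 0.981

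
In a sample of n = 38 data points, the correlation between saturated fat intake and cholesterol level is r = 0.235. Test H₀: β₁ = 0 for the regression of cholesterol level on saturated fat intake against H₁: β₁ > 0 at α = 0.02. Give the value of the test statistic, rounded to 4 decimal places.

t = r·√(n − 2)/√(1 − r²) = 0.235·√36/√0.944775 = 1.4506.
df = n − 2 = 36.
One-sided p ≈ 0.0778, which is ≥ 0.02, so fail to reject H₀.
The data do not give significant evidence of a linear association between saturated fat intake and cholesterol level.

t = 1.4506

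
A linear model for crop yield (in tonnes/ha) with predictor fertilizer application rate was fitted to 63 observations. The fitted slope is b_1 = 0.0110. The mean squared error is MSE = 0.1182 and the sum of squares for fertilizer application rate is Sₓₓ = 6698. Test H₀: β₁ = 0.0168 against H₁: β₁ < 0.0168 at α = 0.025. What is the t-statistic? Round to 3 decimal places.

SE(b_1) = √(MSE/Sₓₓ) = √(0.1182/6698) = 0.00420084.
t = (0.0110 − 0.0168) / 0.00420084 = -1.381.
df = n − 2 = 61.
One-sided p ≈ 0.0862, which is ≥ 0.025, so fail to reject H₀.
The data do not give significant evidence that the true slope on fertilizer application rate is below 0.0168 tonnes/ha per unit.

t = -1.381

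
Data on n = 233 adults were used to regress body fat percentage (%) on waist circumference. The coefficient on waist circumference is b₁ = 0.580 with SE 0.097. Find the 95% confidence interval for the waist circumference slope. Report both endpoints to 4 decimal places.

df = n − 2 = 233 − 2 = 231.
t* = t_{0.025, 231} = 1.970287.
Margin = t* × SE = 1.970287 × 0.097 = 0.191118.
CI: 0.580 ± 0.191118 → (0.3889, 0.7711).
With 95% confidence, each one-unit increase in waist circumference is associated with a change of between 0.3889 and 0.7711 % in body fat percentage.

(0.3889, 0.7711)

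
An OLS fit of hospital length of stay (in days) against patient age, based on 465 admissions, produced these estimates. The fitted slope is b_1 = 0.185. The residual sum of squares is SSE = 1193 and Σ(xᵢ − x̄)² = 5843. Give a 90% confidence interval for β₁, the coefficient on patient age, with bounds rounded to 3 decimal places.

(0.150, 0.220)

MSE = SSE/(n − 2) = 1193/463 = 2.57667.
SE(b_1) = √(MSE/Sₓₓ) = √(2.57667/5843) = 0.0209996.
df = n − 2 = 463.
t* = t_{0.05, 463} = 1.648151.
Margin = t* × SE = 1.648151 × 0.0209996 = 0.03461.
CI: 0.185 ± 0.03461 → (0.150, 0.220).
With 90% confidence, each one-unit increase in patient age is associated with a change of between 0.150 and 0.220 days in hospital length of stay.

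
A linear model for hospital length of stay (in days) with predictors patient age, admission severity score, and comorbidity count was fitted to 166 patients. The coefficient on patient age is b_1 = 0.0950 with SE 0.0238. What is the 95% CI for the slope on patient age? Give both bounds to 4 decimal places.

df = n − k − 1 = 166 − 3 − 1 = 162.
t* = t_{0.025, 162} = 1.974716.
Margin = t* × SE = 1.974716 × 0.0238 = 0.046998.
CI: 0.0950 ± 0.046998 → (0.0480, 0.1420).
With 95% confidence, each one-unit increase in patient age is associated with a change of between 0.0480 and 0.1420 days in hospital length of stay, holding the other predictors fixed.

(0.0480, 0.1420)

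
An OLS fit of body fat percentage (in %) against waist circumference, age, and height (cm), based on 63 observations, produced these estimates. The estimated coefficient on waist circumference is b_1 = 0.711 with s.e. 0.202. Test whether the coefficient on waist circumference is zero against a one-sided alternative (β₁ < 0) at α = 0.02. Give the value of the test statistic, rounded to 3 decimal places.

t = 3.520

H₀: β₁ = 0 vs H₁: β₁ < 0.
t = (b_1 − β₁⁰)/SE = 0.711 / 0.202 = 3.520.
df = n − k − 1 = 63 − 3 − 1 = 59.
One-sided p ≈ 0.9996, which is ≥ 0.02, so fail to reject H₀.
The data do not give significant evidence that the true slope on waist circumference is negative, holding the other predictors fixed.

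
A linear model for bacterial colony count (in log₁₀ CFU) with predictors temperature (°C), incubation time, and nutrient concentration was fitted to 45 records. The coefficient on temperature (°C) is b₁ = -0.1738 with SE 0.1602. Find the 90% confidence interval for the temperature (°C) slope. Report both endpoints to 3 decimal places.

(-0.443, 0.096)

df = n − k − 1 = 45 − 3 − 1 = 41.
t* = t_{0.05, 41} = 1.682878.
Margin = t* × SE = 1.682878 × 0.1602 = 0.26960.
CI: -0.1738 ± 0.26960 → (-0.443, 0.096).
With 90% confidence, each one-unit increase in temperature (°C) is associated with a change of between -0.443 and 0.096 log₁₀ CFU in bacterial colony count, holding the other predictors fixed.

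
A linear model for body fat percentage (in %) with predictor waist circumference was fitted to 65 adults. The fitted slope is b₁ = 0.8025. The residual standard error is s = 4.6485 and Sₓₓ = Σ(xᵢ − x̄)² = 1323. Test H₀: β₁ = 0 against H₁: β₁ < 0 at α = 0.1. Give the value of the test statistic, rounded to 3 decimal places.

SE(b₁) = s/√Sₓₓ = 4.6485/√1323 = 0.127801.
t = 0.8025 / 0.127801 = 6.279.
df = n − 2 = 63.
One-sided p ≈ 1.0000, which is ≥ 0.1, so fail to reject H₀.
The data do not give significant evidence that the true slope on waist circumference is negative.

t = 6.279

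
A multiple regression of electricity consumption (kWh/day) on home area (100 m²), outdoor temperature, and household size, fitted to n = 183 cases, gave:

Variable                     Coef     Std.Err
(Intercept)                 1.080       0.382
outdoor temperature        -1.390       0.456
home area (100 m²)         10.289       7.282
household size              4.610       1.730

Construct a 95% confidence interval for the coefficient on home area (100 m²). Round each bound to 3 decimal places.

(-4.081, 24.659)

Read off: b = 10.289, SE = 7.282 for home area (100 m²).
df = n − k − 1 = 183 − 3 − 1 = 179.
t* = t_{0.025, 179} = 1.973305.
Margin = t* × SE = 1.973305 × 7.282 = 14.36961.
CI: 10.289 ± 14.36961 → (-4.081, 24.659).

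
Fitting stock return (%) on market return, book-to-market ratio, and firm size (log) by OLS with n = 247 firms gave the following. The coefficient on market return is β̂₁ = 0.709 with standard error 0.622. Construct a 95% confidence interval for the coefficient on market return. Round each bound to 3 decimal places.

df = n − k − 1 = 247 − 3 − 1 = 243.
t* = t_{0.025, 243} = 1.969774.
Margin = t* × SE = 1.969774 × 0.622 = 1.22520.
CI: 0.709 ± 1.22520 → (-0.516, 1.934).
With 95% confidence, each one-unit increase in market return is associated with a change of between -0.516 and 1.934 % in stock return, holding the other predictors fixed.

(-0.516, 1.934)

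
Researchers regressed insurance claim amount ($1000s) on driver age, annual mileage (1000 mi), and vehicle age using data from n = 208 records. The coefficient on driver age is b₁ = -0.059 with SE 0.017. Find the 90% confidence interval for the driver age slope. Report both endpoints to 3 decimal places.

df = n − k − 1 = 208 − 3 − 1 = 204.
t* = t_{0.05, 204} = 1.652357.
Margin = t* × SE = 1.652357 × 0.017 = 0.02809.
CI: -0.059 ± 0.02809 → (-0.087, -0.031).
With 90% confidence, each one-unit increase in driver age is associated with a change of between -0.087 and -0.031 $1000s in insurance claim amount, holding the other predictors fixed.

(-0.087, -0.031)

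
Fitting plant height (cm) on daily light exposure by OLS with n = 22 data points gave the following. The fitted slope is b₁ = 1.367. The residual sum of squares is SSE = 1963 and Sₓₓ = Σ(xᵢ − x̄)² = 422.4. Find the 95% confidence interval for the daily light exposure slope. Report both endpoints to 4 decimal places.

(0.3615, 2.3725)

MSE = SSE/(n − 2) = 1963/20 = 98.15.
SE(b₁) = √(MSE/Sₓₓ) = √(98.15/422.4) = 0.48204.
df = n − 2 = 20.
t* = t_{0.025, 20} = 2.085963.
Margin = t* × SE = 2.085963 × 0.48204 = 1.005518.
CI: 1.367 ± 1.005518 → (0.3615, 2.3725).
With 95% confidence, each one-unit increase in daily light exposure is associated with a change of between 0.3615 and 2.3725 cm in plant height.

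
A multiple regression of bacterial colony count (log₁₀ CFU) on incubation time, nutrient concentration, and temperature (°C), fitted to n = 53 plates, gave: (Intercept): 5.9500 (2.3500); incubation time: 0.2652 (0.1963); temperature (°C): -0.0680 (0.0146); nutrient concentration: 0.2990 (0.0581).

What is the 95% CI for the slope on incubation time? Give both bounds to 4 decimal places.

Read off: b = 0.2652, SE = 0.1963 for incubation time.
df = n − k − 1 = 53 − 3 − 1 = 49.
t* = t_{0.025, 49} = 2.009575.
Margin = t* × SE = 2.009575 × 0.1963 = 0.394480.
CI: 0.2652 ± 0.394480 → (-0.1293, 0.6597).

(-0.1293, 0.6597)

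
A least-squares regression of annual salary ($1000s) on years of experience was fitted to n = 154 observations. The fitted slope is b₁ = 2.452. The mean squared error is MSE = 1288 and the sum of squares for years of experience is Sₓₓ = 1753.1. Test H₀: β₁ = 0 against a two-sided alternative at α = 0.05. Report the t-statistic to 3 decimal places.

SE(b₁) = √(MSE/Sₓₓ) = √(1288/1753.1) = 0.857146.
t = 2.452 / 0.857146 = 2.861.
df = n − 2 = 152.
Two-sided p ≈ 0.0048, which is < 0.05, so reject H₀.
There is evidence that years of experience is associated with annual salary.

t = 2.861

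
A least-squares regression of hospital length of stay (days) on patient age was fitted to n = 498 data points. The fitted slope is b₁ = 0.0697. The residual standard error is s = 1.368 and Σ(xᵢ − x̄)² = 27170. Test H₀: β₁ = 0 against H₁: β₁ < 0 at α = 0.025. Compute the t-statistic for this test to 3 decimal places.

t = 8.398

SE(b₁) = s/√Sₓₓ = 1.368/√27170 = 0.0082993.
t = 0.0697 / 0.0082993 = 8.398.
df = n − 2 = 496.
One-sided p ≈ 1.0000, which is ≥ 0.025, so fail to reject H₀.
The data do not give significant evidence that the true slope on patient age is negative.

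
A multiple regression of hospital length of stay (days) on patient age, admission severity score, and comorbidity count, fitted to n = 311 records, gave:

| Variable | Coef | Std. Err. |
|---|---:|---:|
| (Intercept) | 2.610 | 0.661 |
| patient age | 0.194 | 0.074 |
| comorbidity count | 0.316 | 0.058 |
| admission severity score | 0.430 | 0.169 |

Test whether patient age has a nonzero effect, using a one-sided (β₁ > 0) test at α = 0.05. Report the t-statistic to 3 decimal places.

t = 2.622

Read off: b = 0.194, SE = 0.074 for patient age.
H₀: β₁ = 0 vs H₁: β₁ > 0.
t = 0.194 / 0.074 = 2.622.
df = n − k − 1 = 311 − 3 − 1 = 307.
One-sided p ≈ 0.0046, which is < 0.05, so reject H₀.
There is evidence that the true slope on patient age is positive, holding the other predictors fixed.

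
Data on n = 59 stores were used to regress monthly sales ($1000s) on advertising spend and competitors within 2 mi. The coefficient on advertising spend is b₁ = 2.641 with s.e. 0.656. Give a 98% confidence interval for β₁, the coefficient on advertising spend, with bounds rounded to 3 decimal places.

df = n − k − 1 = 59 − 2 − 1 = 56.
t* = t_{0.01, 56} = 2.394801.
Margin = t* × SE = 2.394801 × 0.656 = 1.57099.
CI: 2.641 ± 1.57099 → (1.070, 4.212).
With 98% confidence, each one-unit increase in advertising spend is associated with a change of between 1.070 and 4.212 $1000s in monthly sales, holding the other predictors fixed.

(1.070, 4.212)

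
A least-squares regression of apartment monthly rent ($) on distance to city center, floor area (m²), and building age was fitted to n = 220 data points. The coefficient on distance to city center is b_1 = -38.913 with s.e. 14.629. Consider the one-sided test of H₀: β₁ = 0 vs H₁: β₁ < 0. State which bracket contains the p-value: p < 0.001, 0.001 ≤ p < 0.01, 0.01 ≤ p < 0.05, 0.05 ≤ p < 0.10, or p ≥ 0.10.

t = -38.913 / 14.629 = -2.660.
df = n − k − 1 = 220 − 3 − 1 = 216.
One-sided p = P(T_{216} < t) ≈ 0.0042.
So 0.001 ≤ p < 0.01.

0.001 ≤ p < 0.01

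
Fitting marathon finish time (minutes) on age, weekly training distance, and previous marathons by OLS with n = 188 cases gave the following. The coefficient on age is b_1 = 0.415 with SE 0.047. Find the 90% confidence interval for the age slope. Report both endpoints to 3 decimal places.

df = n − k − 1 = 188 − 3 − 1 = 184.
t* = t_{0.05, 184} = 1.653177.
Margin = t* × SE = 1.653177 × 0.047 = 0.07770.
CI: 0.415 ± 0.07770 → (0.337, 0.493).
With 90% confidence, each one-unit increase in age is associated with a change of between 0.337 and 0.493 minutes in marathon finish time, holding the other predictors fixed.

(0.337, 0.493)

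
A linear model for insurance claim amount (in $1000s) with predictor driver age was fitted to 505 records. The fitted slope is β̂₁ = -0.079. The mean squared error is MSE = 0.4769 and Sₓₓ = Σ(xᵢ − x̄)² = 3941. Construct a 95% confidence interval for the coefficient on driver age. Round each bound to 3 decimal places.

SE(β̂₁) = √(MSE/Sₓₓ) = √(0.4769/3941) = 0.0110004.
df = n − 2 = 503.
t* = t_{0.025, 503} = 1.964691.
Margin = t* × SE = 1.964691 × 0.0110004 = 0.02161.
CI: -0.079 ± 0.02161 → (-0.101, -0.057).
With 95% confidence, each one-unit increase in driver age is associated with a change of between -0.101 and -0.057 $1000s in insurance claim amount.

(-0.101, -0.057)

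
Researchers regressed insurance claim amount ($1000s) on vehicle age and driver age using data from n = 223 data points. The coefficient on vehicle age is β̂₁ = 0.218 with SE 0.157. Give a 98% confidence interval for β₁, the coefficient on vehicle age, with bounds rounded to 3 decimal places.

df = n − k − 1 = 223 − 2 − 1 = 220.
t* = t_{0.01, 220} = 2.343417.
Margin = t* × SE = 2.343417 × 0.157 = 0.36792.
CI: 0.218 ± 0.36792 → (-0.150, 0.586).
With 98% confidence, each one-unit increase in vehicle age is associated with a change of between -0.150 and 0.586 $1000s in insurance claim amount, holding the other predictors fixed.

(-0.150, 0.586)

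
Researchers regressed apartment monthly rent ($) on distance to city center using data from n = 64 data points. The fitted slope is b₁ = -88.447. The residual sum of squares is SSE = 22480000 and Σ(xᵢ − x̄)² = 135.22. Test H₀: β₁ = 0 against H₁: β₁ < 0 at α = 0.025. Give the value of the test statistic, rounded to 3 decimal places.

MSE = SSE/(n − 2) = 22480000/62 = 362581.
SE(b₁) = √(MSE/Sₓₓ) = √(362581/135.22) = 51.7824.
t = -88.447 / 51.7824 = -1.708.
df = n − 2 = 62.
One-sided p ≈ 0.0463, which is ≥ 0.025, so fail to reject H₀.
The data do not give significant evidence that the true slope on distance to city center is negative.

t = -1.708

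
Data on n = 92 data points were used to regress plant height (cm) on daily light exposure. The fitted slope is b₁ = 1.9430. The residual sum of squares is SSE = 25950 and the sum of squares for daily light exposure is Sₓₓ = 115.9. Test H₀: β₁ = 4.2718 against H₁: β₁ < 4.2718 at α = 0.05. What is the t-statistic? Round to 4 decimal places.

t = -1.4765

MSE = SSE/(n − 2) = 25950/90 = 288.333.
SE(b₁) = √(MSE/Sₓₓ) = √(288.333/115.9) = 1.57727.
t = (1.9430 − 4.2718) / 1.57727 = -1.4765.
df = n − 2 = 90.
One-sided p ≈ 0.0717, which is ≥ 0.05, so fail to reject H₀.
The data do not give significant evidence that the true slope on daily light exposure is below 4.2718 cm per unit.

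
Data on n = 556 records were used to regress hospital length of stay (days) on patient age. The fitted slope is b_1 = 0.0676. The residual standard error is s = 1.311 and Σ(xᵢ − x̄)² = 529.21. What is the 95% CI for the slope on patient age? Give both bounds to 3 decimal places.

SE(b_1) = s/√Sₓₓ = 1.311/√529.21 = 0.0569887.
df = n − 2 = 554.
t* = t_{0.025, 554} = 1.964255.
Margin = t* × SE = 1.964255 × 0.0569887 = 0.11194.
CI: 0.0676 ± 0.11194 → (-0.044, 0.180).
With 95% confidence, each one-unit increase in patient age is associated with a change of between -0.044 and 0.180 days in hospital length of stay.

(-0.044, 0.180)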